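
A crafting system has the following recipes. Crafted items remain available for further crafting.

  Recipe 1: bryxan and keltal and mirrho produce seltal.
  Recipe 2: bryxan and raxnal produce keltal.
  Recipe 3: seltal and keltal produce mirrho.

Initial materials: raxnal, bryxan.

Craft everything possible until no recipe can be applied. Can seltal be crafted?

seltal would need bryxan, keltal, and mirrho (Recipe 1), but mirrho is never obtained.

No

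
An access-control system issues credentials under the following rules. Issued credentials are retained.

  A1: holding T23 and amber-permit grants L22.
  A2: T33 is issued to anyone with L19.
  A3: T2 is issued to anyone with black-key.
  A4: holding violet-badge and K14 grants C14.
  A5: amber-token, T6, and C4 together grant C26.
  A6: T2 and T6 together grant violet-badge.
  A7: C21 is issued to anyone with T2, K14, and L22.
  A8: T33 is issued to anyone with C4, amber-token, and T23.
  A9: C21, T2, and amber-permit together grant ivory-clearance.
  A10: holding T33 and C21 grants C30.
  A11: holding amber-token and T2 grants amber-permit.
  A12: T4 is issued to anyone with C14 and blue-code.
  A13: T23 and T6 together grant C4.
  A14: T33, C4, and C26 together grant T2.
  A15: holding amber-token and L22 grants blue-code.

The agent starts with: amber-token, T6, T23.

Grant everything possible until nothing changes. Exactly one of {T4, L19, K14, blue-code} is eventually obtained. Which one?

blue-code

Holding T23 and T6 grants C4 (A13).
Holding C4, amber-token, and T23 grants T33 (A8).
Holding amber-token, T6, and C4 grants C26 (A5).
Holding T33, C4, and C26 grants T2 (A14).
Holding amber-token and T2 grants amber-permit (A11).
Holding T23 and amber-permit grants L22 (A1).
Holding amber-token and L22 grants blue-code (A15).
No rule produces L19, and it is not given. No rule produces K14, and it is not given. T4 would need C14 and blue-code (A12), but C14 is never granted.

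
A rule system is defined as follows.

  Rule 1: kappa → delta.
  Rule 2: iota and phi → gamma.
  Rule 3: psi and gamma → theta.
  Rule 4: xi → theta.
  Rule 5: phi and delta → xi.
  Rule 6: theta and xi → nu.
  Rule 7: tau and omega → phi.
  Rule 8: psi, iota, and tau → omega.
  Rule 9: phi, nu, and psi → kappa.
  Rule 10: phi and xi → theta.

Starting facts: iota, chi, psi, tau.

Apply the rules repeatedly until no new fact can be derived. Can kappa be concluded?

kappa would need phi, nu, and psi (Rule 9), but nu is never established.

No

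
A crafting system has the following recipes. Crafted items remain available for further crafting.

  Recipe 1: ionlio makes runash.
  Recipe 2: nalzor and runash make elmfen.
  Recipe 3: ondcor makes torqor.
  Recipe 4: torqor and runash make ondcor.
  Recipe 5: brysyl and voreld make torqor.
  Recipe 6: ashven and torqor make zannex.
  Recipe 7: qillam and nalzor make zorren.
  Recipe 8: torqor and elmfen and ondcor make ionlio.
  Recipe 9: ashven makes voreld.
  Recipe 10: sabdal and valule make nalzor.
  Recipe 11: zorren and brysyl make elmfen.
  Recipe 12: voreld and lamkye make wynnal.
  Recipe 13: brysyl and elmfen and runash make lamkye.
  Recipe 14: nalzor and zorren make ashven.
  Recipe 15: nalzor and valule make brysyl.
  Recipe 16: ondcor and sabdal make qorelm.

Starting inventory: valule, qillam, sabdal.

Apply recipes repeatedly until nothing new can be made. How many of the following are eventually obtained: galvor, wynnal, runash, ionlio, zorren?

1

sabdal and valule → nalzor (Recipe 10).
qillam and nalzor → zorren (Recipe 7).
No rule produces galvor, and it is not given.
wynnal would need voreld and lamkye (Recipe 12), but lamkye is never obtained.
runash would need ionlio (Recipe 1), but ionlio is never obtained.
ionlio would need torqor, elmfen, and ondcor (Recipe 8), but ondcor is never obtained.
zorren: reached.
Reached: zorren — 1 of the 5.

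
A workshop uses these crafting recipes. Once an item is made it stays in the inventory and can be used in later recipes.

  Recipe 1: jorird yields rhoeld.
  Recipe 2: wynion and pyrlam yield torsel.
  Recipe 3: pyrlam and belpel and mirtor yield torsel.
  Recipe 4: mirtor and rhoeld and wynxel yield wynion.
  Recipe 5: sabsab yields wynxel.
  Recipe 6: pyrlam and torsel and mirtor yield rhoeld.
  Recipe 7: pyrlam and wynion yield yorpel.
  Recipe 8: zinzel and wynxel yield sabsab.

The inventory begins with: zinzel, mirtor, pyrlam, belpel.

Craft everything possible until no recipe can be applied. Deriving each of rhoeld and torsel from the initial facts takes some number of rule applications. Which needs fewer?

torsel: pyrlam and belpel and mirtor → torsel (Recipe 3). [1 rule application]
rhoeld: Using Recipe 3, pyrlam, belpel, and mirtor make torsel. pyrlam and torsel and mirtor → rhoeld (Recipe 6). [2 rule applications]
torsel needs fewer.

torsel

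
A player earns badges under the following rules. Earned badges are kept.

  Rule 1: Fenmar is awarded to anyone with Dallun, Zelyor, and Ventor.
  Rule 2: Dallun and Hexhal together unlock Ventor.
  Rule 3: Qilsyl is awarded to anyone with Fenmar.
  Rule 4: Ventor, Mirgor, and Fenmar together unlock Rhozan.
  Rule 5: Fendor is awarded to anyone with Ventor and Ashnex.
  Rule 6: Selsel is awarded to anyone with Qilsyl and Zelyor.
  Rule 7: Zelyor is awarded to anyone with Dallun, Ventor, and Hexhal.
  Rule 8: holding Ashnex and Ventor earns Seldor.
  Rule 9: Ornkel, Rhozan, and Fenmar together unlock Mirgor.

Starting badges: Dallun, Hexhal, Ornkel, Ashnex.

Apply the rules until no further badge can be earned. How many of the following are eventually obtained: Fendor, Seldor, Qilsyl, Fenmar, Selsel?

With Dallun and Hexhal, Ventor is earned (Rule 2).
With Ventor and Ashnex, Fendor is earned (Rule 5).
With Ashnex and Ventor, Seldor is earned (Rule 8).
With Dallun, Ventor, and Hexhal, Zelyor is earned (Rule 7).
With Dallun, Zelyor, and Ventor, Fenmar is earned (Rule 1).
With Fenmar, Qilsyl is earned (Rule 3).
With Qilsyl and Zelyor, Selsel is earned (Rule 6).
Fendor: reached.
Seldor: reached.
Qilsyl: reached.
Fenmar: reached.
Selsel: reached.
All 5 are reached.

5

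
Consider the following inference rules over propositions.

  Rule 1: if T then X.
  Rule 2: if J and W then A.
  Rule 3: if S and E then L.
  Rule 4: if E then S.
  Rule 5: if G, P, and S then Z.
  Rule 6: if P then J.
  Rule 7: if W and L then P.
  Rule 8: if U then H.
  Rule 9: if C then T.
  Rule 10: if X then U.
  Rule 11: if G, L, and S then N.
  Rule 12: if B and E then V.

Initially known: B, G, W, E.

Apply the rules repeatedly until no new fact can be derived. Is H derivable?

No

H would need U (Rule 8), but U is never established.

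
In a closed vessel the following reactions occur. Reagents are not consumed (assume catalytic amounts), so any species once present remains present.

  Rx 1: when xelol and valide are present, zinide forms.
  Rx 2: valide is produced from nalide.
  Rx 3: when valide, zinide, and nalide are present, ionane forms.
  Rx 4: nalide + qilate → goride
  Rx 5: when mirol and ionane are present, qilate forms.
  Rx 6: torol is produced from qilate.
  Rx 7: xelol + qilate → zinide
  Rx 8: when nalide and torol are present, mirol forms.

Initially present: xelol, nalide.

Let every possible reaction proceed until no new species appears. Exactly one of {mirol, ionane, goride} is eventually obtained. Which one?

ionane

nalide present → valide forms (Rx 2).
xelol and valide present → zinide forms (Rx 1).
valide, zinide, and nalide present → ionane forms (Rx 3).
mirol would need nalide and torol (Rx 8), but torol never forms. goride would need nalide and qilate (Rx 4), but qilate never forms.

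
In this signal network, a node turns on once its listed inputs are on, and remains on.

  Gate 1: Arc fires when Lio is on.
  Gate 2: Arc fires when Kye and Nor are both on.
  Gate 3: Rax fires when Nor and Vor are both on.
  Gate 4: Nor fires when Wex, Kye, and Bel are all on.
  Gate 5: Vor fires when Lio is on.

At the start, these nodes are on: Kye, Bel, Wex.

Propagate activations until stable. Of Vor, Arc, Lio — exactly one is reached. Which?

Arc

Gate 4: Wex, Kye, and Bel on → Nor on.
Gate 2: Kye and Nor on → Arc on.
No rule produces Lio, and it is not given. Vor would need Lio (Gate 5), but Lio never turns on.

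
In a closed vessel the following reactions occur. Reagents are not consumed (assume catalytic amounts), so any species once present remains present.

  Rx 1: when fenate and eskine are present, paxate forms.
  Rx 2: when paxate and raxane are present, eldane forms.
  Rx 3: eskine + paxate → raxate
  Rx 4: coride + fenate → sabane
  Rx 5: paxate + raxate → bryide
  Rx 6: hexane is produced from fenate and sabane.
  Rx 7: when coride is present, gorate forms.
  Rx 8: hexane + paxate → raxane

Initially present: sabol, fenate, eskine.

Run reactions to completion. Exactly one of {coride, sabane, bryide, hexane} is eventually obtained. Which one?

bryide

fenate and eskine present → paxate forms (Rx 1).
eskine and paxate present → raxate forms (Rx 3).
paxate and raxate present → bryide forms (Rx 5).
sabane would need coride and fenate (Rx 4), but coride never forms. No rule produces coride, and it is not given. hexane would need fenate and sabane (Rx 6), but sabane never forms.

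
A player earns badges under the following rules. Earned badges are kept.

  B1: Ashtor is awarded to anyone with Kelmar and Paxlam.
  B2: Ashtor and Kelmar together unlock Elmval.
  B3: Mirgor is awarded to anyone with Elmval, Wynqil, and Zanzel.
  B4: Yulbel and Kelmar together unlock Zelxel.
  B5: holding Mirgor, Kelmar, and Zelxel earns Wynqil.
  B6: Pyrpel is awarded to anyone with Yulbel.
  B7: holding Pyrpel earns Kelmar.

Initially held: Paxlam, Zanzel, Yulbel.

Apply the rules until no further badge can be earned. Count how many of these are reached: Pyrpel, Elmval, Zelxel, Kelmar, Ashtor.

5

With Yulbel, Pyrpel is earned (B6).
With Pyrpel, Kelmar is earned (B7).
With Yulbel and Kelmar, Zelxel is earned (B4).
With Kelmar and Paxlam, Ashtor is earned (B1).
With Ashtor and Kelmar, Elmval is earned (B2).
Pyrpel: reached.
Elmval: reached.
Zelxel: reached.
Kelmar: reached.
Ashtor: reached.
All 5 are reached.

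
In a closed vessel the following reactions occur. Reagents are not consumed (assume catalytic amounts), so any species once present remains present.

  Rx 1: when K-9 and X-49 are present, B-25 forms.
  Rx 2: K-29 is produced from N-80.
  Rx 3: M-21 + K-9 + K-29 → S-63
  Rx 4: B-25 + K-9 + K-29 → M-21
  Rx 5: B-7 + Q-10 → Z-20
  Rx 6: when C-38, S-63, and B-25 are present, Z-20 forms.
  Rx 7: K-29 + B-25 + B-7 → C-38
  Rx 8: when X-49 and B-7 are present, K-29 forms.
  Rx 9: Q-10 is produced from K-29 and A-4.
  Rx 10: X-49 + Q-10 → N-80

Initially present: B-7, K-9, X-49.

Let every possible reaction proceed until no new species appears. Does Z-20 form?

Yes

K-9 and X-49 present → B-25 forms (Rx 1).
X-49 and B-7 present → K-29 forms (Rx 8).
K-29, B-25, and B-7 present → C-38 forms (Rx 7).
B-25, K-9, and K-29 present → M-21 forms (Rx 4).
M-21, K-9, and K-29 present → S-63 forms (Rx 3).
C-38, S-63, and B-25 present → Z-20 forms (Rx 6).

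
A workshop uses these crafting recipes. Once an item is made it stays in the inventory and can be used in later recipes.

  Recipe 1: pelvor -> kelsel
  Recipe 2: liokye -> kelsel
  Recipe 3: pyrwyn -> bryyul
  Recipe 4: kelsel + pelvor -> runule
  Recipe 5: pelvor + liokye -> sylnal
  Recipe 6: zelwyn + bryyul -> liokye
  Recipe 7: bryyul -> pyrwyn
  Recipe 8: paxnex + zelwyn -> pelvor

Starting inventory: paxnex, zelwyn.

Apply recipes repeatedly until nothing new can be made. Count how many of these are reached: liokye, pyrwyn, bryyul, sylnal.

0

liokye would need zelwyn and bryyul (Recipe 6), but bryyul is never obtained.
pyrwyn would need bryyul (Recipe 7), but bryyul is never obtained.
bryyul would need pyrwyn (Recipe 3), but pyrwyn is never obtained.
sylnal would need pelvor and liokye (Recipe 5), but liokye is never obtained.
None of the 4 are reached.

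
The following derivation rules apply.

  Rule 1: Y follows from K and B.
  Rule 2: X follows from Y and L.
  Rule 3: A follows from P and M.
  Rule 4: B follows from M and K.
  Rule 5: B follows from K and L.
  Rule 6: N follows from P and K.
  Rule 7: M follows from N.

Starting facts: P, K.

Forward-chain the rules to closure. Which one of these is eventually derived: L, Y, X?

Y

P and K hold, so N follows (Rule 6).
From N, Rule 7 gives M.
From M and K, Rule 4 gives B.
K and B hold, so Y follows (Rule 1).
No rule produces L, and it is not given. X would need Y and L (Rule 2), but L is never established.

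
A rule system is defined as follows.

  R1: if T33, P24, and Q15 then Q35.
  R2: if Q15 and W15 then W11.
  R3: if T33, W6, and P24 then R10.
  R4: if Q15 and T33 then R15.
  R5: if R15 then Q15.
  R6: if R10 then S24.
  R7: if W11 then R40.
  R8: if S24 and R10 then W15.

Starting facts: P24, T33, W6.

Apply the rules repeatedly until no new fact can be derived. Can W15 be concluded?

Yes

T33, W6, and P24 hold, so R10 follows (R3).
From R10, R6 gives S24.
From S24 and R10, R8 gives W15.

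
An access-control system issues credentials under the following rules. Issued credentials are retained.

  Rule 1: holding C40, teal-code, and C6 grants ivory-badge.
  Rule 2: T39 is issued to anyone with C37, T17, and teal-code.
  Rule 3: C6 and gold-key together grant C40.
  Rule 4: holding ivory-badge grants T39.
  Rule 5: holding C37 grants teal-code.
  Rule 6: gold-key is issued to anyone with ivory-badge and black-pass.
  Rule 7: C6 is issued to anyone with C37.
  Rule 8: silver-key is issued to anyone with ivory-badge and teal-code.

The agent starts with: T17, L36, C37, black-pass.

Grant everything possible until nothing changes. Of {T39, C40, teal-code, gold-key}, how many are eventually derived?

Holding C37 grants teal-code (Rule 5).
Holding C37, T17, and teal-code grants T39 (Rule 2).
T39: reached.
C40 would need C6 and gold-key (Rule 3), but gold-key is never granted.
teal-code: reached.
gold-key would need ivory-badge and black-pass (Rule 6), but ivory-badge is never granted.
Reached: T39 and teal-code — 2 of the 4.

2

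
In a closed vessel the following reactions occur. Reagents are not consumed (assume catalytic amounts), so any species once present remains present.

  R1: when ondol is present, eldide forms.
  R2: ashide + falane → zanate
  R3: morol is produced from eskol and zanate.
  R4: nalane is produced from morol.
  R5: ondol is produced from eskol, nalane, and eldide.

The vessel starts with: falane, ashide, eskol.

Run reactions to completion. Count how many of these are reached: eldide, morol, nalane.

ashide and falane present → zanate forms (R2).
eskol and zanate present → morol forms (R3).
morol present → nalane forms (R4).
eldide would need ondol (R1), but ondol never forms.
morol: reached.
nalane: reached.
Reached: morol and nalane — 2 of the 3.

2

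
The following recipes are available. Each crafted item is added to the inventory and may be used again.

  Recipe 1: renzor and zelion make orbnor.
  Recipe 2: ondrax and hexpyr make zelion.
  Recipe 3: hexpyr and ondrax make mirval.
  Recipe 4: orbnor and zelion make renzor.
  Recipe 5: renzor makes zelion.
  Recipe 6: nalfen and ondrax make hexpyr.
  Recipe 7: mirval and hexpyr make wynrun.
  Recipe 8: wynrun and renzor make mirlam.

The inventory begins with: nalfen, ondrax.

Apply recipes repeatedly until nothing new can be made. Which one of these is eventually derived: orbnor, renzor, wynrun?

Using Recipe 6, nalfen and ondrax make hexpyr.
Using Recipe 3, hexpyr and ondrax make mirval.
mirval and hexpyr → wynrun (Recipe 7).
orbnor would need renzor and zelion (Recipe 1), but renzor is never obtained. renzor would need orbnor and zelion (Recipe 4), but orbnor is never obtained.

wynrun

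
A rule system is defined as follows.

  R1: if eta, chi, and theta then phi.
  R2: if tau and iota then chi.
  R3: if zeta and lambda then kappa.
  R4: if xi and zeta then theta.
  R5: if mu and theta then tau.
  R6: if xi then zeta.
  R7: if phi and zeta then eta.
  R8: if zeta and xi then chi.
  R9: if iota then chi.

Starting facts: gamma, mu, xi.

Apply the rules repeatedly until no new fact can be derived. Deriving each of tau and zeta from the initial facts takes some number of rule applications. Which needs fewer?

zeta: From xi, R6 gives zeta. [1 rule application]
tau: xi holds, so zeta follows (R6). xi and zeta hold, so theta follows (R4). From mu and theta, R5 gives tau. [3 rule applications]
zeta needs fewer.

zeta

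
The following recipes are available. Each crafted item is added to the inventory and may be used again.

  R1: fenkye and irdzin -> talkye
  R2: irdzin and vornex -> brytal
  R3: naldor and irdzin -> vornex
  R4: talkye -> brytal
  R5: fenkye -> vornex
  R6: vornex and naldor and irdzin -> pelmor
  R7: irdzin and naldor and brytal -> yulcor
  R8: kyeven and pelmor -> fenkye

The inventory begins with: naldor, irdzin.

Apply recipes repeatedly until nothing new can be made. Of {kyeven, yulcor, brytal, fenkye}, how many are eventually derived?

naldor and irdzin -> vornex (R3).
Using R2, irdzin and vornex make brytal.
Using R7, irdzin, naldor, and brytal make yulcor.
No rule produces kyeven, and it is not given.
yulcor: reached.
brytal: reached.
fenkye would need kyeven and pelmor (R8), but kyeven is never obtained.
Reached: yulcor and brytal — 2 of the 4.

2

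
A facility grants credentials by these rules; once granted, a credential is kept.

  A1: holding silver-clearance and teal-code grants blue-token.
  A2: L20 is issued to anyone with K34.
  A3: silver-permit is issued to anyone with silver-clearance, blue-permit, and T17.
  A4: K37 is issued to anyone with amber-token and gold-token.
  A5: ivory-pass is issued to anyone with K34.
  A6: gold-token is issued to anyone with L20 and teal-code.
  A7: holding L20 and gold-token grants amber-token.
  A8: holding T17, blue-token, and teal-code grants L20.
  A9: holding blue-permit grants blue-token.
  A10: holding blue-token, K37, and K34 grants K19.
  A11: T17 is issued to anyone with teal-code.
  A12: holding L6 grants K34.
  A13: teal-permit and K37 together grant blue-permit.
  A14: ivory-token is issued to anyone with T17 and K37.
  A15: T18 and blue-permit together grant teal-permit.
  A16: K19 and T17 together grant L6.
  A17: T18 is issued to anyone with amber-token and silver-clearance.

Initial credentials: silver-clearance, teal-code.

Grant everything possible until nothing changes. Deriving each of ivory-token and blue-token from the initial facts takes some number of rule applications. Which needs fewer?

blue-token: Holding silver-clearance and teal-code grants blue-token (A1). [1 rule application]
ivory-token: Holding silver-clearance and teal-code grants blue-token (A1). Holding teal-code grants T17 (A11). Holding T17, blue-token, and teal-code grants L20 (A8). Holding L20 and teal-code grants gold-token (A6). Holding L20 and gold-token grants amber-token (A7). Holding amber-token and gold-token grants K37 (A4). Holding T17 and K37 grants ivory-token (A14). [7 rule applications]
blue-token needs fewer.

blue-token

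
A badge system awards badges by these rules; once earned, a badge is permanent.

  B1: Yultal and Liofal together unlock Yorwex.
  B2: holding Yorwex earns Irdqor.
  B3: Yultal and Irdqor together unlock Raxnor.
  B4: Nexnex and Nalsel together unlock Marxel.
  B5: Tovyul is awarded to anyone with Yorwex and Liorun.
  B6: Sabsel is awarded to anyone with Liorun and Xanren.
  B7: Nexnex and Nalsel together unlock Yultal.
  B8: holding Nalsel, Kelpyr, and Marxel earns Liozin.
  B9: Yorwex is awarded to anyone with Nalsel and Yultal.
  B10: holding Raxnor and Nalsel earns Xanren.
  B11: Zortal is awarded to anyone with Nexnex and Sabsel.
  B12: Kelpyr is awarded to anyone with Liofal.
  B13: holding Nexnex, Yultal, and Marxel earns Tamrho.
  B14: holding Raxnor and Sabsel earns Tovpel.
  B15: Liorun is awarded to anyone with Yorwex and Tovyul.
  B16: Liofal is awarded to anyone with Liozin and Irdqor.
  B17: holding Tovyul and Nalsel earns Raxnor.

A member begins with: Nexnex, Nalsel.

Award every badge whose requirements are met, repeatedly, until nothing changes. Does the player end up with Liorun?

Liorun would need Yorwex and Tovyul (B15), but Tovyul is never earned.

No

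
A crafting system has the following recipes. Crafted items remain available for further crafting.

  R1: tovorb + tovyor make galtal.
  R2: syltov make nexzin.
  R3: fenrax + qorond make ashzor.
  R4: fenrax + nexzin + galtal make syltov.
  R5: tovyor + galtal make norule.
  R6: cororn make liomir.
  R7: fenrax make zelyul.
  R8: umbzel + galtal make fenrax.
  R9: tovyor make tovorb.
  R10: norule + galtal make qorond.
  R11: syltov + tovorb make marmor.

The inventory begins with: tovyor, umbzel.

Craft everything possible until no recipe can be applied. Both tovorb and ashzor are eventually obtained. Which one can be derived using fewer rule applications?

tovorb

tovorb: Using R9, tovyor makes tovorb. [1 rule application]
ashzor: tovyor → tovorb (R9). Using R1, tovorb and tovyor make galtal. umbzel + galtal → fenrax (R8). tovyor + galtal → norule (R5). Using R10, norule and galtal make qorond. fenrax + qorond → ashzor (R3). [6 rule applications]
tovorb needs fewer.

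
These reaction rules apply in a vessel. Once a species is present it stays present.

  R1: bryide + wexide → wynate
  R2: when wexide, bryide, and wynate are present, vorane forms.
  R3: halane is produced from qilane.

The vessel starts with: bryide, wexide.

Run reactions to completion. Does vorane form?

Yes

bryide and wexide present → wynate forms (R1).
wexide, bryide, and wynate present → vorane forms (R2).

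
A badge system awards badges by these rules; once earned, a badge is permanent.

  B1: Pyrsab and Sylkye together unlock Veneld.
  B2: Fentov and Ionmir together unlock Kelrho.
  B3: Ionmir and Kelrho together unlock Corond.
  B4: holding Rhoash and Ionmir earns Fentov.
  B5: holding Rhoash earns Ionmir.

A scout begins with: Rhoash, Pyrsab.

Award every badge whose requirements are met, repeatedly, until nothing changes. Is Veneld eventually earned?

No

Veneld would need Pyrsab and Sylkye (B1), but Sylkye is never earned.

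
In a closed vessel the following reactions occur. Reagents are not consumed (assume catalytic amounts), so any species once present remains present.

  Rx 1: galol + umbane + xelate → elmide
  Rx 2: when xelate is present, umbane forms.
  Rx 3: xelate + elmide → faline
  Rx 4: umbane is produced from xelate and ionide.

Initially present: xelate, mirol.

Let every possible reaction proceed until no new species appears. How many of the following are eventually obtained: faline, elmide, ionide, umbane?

1

xelate present → umbane forms (Rx 2).
faline would need xelate and elmide (Rx 3), but elmide never forms.
elmide would need galol, umbane, and xelate (Rx 1), but galol never forms.
No rule produces ionide, and it is not given.
umbane: reached.
Reached: umbane — 1 of the 4.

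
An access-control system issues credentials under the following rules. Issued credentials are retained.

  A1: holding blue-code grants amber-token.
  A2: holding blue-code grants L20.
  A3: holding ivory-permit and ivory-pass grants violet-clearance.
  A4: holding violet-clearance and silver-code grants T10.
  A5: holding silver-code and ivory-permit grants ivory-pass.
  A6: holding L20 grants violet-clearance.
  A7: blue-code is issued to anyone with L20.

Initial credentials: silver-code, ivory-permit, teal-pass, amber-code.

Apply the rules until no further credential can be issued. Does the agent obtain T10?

Yes

Holding silver-code and ivory-permit grants ivory-pass (A5).
Holding ivory-permit and ivory-pass grants violet-clearance (A3).
Holding violet-clearance and silver-code grants T10 (A4).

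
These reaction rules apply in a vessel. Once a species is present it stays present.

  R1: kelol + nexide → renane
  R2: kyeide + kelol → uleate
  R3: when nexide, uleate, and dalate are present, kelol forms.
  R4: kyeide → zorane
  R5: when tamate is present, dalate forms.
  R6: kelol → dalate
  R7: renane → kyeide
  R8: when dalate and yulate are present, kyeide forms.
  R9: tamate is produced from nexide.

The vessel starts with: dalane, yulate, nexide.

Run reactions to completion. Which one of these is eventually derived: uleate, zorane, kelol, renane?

zorane

nexide present → tamate forms (R9).
tamate present → dalate forms (R5).
dalate and yulate present → kyeide forms (R8).
kyeide present → zorane forms (R4).
kelol would need nexide, uleate, and dalate (R3), but uleate never forms. uleate would need kyeide and kelol (R2), but kelol never forms. renane would need kelol and nexide (R1), but kelol never forms.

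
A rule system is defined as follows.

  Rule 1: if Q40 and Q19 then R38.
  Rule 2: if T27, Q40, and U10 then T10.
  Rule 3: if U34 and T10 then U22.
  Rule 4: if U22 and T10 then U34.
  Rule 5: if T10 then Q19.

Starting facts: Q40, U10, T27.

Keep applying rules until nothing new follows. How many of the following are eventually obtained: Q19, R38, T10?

T27, Q40, and U10 hold, so T10 follows (Rule 2).
T10 holds, so Q19 follows (Rule 5).
From Q40 and Q19, Rule 1 gives R38.
Q19: reached.
R38: reached.
T10: reached.
All 3 are reached.

3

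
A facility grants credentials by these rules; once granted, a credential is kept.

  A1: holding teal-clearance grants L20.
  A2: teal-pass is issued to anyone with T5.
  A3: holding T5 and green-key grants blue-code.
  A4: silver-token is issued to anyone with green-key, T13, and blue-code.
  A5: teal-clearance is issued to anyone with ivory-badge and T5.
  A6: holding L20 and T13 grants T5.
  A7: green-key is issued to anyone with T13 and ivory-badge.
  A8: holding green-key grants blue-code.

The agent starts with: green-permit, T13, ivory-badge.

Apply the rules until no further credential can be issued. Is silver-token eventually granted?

Yes

Holding T13 and ivory-badge grants green-key (A7).
Holding green-key grants blue-code (A8).
Holding green-key, T13, and blue-code grants silver-token (A4).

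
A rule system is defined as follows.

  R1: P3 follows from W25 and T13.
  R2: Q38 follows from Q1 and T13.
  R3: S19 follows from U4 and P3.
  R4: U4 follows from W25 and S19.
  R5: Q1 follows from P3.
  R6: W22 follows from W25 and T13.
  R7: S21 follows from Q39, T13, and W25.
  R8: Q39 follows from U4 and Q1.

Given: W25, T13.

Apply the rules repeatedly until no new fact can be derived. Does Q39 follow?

No

Q39 would need U4 and Q1 (R8), but U4 is never established.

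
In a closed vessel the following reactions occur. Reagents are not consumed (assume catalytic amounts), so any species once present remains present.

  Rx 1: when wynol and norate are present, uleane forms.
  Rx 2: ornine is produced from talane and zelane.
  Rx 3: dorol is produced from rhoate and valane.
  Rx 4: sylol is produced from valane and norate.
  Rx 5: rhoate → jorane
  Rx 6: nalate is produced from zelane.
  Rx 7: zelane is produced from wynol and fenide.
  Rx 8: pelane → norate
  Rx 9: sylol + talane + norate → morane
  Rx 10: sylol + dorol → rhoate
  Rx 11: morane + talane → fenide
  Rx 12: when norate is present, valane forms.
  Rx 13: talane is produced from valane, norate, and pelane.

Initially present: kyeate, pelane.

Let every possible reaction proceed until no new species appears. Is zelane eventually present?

zelane would need wynol and fenide (Rx 7), but wynol never forms.

No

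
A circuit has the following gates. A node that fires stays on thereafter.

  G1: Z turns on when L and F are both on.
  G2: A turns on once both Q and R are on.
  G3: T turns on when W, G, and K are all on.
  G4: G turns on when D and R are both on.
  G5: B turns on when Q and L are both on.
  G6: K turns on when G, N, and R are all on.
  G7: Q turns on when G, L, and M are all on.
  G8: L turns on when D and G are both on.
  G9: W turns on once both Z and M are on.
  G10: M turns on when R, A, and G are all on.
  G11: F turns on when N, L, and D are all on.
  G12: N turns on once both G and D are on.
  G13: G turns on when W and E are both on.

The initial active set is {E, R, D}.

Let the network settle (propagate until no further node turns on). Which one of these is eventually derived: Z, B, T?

G4: D and R on → G on.
D and G are on, so L turns on (G8).
G12: G and D on → N on.
G11: N, L, and D on → F on.
G1: L and F on → Z on.
T would need W, G, and K (G3), but W never turns on. B would need Q and L (G5), but Q never turns on.

Z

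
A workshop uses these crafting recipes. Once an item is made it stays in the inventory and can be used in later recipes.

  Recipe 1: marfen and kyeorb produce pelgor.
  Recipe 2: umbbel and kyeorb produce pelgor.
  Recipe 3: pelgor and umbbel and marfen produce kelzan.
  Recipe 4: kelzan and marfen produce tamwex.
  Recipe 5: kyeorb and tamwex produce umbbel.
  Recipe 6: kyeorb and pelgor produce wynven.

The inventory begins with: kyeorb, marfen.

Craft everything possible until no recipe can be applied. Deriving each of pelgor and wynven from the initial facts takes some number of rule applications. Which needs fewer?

pelgor

pelgor: marfen and kyeorb → pelgor (Recipe 1). [1 rule application]
wynven: Using Recipe 1, marfen and kyeorb make pelgor. Using Recipe 6, kyeorb and pelgor make wynven. [2 rule applications]
pelgor needs fewer.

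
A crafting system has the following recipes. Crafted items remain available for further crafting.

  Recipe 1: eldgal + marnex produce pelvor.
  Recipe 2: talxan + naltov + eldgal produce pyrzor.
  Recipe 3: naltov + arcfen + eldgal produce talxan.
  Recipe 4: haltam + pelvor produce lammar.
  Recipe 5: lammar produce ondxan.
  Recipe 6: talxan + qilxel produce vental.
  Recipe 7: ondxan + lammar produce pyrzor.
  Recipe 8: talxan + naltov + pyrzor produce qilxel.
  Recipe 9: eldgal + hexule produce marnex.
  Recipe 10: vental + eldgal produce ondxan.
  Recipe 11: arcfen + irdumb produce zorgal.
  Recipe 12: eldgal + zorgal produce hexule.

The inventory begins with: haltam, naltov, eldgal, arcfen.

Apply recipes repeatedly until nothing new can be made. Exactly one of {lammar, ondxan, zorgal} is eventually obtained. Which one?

ondxan

Using Recipe 3, naltov, arcfen, and eldgal make talxan.
talxan + naltov + eldgal → pyrzor (Recipe 2).
talxan + naltov + pyrzor → qilxel (Recipe 8).
talxan + qilxel → vental (Recipe 6).
vental + eldgal → ondxan (Recipe 10).
lammar would need haltam and pelvor (Recipe 4), but pelvor is never obtained. zorgal would need arcfen and irdumb (Recipe 11), but irdumb is never obtained.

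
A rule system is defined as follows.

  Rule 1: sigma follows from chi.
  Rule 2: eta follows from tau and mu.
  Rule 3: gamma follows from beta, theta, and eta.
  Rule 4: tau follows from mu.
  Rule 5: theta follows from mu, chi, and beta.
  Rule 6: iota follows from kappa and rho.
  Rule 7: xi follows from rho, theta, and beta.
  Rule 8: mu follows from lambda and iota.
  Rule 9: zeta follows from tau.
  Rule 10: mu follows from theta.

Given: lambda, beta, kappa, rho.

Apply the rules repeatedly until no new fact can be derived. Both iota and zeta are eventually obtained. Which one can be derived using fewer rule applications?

iota: From kappa and rho, Rule 6 gives iota. [1 rule application]
zeta: From kappa and rho, Rule 6 gives iota. lambda and iota hold, so mu follows (Rule 8). mu holds, so tau follows (Rule 4). tau holds, so zeta follows (Rule 9). [4 rule applications]
iota needs fewer.

iota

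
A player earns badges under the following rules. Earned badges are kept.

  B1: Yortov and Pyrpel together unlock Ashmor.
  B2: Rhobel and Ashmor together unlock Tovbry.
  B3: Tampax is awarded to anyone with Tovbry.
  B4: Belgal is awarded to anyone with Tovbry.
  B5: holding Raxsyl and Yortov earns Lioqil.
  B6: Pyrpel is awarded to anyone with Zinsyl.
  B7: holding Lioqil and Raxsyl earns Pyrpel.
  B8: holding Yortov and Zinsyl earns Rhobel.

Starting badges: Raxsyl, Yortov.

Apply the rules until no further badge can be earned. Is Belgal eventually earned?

Belgal would need Tovbry (B4), but Tovbry is never earned.

No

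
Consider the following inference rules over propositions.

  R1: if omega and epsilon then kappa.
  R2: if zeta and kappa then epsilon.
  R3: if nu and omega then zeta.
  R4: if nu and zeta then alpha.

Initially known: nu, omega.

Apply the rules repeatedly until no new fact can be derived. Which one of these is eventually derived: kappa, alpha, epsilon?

From nu and omega, R3 gives zeta.
nu and zeta hold, so alpha follows (R4).
epsilon would need zeta and kappa (R2), but kappa is never established. kappa would need omega and epsilon (R1), but epsilon is never established.

alpha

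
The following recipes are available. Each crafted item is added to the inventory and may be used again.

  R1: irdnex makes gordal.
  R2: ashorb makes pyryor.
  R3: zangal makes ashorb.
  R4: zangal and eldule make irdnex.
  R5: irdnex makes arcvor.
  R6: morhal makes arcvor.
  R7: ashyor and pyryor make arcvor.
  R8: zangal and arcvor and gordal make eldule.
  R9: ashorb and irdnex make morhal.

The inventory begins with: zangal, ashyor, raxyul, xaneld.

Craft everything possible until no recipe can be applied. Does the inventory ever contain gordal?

gordal would need irdnex (R1), but irdnex is never obtained.

No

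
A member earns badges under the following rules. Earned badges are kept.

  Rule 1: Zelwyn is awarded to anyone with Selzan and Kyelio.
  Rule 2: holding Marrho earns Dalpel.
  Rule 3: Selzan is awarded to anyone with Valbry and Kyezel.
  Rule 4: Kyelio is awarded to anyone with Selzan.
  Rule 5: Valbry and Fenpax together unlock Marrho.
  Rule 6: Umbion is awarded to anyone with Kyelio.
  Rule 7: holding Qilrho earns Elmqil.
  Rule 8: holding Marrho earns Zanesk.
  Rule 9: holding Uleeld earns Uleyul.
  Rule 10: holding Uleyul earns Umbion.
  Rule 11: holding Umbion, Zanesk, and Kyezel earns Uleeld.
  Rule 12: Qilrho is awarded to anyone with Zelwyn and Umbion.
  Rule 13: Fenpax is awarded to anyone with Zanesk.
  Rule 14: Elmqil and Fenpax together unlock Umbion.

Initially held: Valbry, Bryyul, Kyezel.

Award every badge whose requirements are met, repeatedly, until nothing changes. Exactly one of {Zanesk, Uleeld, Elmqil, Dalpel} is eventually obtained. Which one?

With Valbry and Kyezel, Selzan is earned (Rule 3).
With Selzan, Kyelio is earned (Rule 4).
With Selzan and Kyelio, Zelwyn is earned (Rule 1).
With Kyelio, Umbion is earned (Rule 6).
With Zelwyn and Umbion, Qilrho is earned (Rule 12).
With Qilrho, Elmqil is earned (Rule 7).
Dalpel would need Marrho (Rule 2), but Marrho is never earned. Zanesk would need Marrho (Rule 8), but Marrho is never earned. Uleeld would need Umbion, Zanesk, and Kyezel (Rule 11), but Zanesk is never earned.

Elmqil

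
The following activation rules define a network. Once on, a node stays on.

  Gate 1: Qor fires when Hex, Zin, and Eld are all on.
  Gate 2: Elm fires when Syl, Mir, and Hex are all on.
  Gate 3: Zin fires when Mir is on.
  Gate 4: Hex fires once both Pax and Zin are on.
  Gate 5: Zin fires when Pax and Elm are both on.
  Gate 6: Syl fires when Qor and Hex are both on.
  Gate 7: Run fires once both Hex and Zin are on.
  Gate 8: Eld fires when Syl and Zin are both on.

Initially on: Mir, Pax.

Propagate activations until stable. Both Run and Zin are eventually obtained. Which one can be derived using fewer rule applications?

Zin

Zin: Gate 3: Mir on → Zin on. [1 rule application]
Run: Mir is on, so Zin fires (Gate 3). Gate 4: Pax and Zin on → Hex on. Hex and Zin are on, so Run fires (Gate 7). [3 rule applications]
Zin needs fewer.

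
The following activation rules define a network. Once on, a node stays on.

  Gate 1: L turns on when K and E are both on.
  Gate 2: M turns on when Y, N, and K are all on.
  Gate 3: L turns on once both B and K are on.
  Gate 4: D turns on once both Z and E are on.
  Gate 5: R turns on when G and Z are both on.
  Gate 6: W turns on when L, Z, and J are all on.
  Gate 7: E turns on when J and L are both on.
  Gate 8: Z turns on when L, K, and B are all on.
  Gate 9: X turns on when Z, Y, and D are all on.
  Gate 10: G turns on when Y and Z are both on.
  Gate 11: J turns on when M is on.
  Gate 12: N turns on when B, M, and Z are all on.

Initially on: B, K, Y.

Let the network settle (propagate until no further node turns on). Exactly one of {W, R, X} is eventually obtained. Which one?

R

Gate 3: B and K on → L on.
L, K, and B are on, so Z turns on (Gate 8).
Gate 10: Y and Z on → G on.
G and Z are on, so R turns on (Gate 5).
W would need L, Z, and J (Gate 6), but J never turns on. X would need Z, Y, and D (Gate 9), but D never turns on.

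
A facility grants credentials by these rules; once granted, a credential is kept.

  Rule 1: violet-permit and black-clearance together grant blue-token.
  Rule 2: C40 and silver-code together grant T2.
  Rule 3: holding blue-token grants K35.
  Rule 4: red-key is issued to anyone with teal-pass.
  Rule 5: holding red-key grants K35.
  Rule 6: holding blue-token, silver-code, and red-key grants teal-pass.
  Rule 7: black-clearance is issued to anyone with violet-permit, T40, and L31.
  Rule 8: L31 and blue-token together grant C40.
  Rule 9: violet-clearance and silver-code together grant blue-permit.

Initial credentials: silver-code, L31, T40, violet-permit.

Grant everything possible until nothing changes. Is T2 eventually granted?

Yes

Holding violet-permit, T40, and L31 grants black-clearance (Rule 7).
Holding violet-permit and black-clearance grants blue-token (Rule 1).
Holding L31 and blue-token grants C40 (Rule 8).
Holding C40 and silver-code grants T2 (Rule 2).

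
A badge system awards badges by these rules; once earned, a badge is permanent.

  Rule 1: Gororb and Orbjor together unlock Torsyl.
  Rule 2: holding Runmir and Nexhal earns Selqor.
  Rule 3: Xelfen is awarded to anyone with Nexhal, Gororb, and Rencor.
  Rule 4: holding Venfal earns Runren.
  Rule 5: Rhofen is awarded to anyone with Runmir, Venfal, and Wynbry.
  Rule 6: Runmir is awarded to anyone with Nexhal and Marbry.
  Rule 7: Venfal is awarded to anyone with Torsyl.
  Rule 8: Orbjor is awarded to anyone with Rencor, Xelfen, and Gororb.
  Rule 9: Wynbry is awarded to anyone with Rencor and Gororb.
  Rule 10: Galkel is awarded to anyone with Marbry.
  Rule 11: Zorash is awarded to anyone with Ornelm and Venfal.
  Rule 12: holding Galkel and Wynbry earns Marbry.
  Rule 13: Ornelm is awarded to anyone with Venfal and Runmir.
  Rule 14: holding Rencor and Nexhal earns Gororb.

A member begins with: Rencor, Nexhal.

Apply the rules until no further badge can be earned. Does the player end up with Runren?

With Rencor and Nexhal, Gororb is earned (Rule 14).
With Nexhal, Gororb, and Rencor, Xelfen is earned (Rule 3).
With Rencor, Xelfen, and Gororb, Orbjor is earned (Rule 8).
With Gororb and Orbjor, Torsyl is earned (Rule 1).
With Torsyl, Venfal is earned (Rule 7).
With Venfal, Runren is earned (Rule 4).

Yes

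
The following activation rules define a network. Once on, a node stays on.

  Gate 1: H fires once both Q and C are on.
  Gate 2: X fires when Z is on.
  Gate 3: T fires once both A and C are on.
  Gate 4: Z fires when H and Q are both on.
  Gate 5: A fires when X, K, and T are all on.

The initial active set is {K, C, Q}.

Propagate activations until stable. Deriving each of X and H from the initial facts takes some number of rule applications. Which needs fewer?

H: Gate 1: Q and C on → H on. [1 rule application]
X: Q and C are on, so H fires (Gate 1). H and Q are on, so Z fires (Gate 4). Gate 2: Z on → X on. [3 rule applications]
H needs fewer.

H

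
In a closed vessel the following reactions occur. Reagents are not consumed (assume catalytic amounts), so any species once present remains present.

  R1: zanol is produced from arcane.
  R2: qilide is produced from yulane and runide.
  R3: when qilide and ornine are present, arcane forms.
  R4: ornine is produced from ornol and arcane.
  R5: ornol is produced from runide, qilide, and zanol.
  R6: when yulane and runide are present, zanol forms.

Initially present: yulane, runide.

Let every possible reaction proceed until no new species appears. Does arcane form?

No

arcane would need qilide and ornine (R3), but ornine never forms.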